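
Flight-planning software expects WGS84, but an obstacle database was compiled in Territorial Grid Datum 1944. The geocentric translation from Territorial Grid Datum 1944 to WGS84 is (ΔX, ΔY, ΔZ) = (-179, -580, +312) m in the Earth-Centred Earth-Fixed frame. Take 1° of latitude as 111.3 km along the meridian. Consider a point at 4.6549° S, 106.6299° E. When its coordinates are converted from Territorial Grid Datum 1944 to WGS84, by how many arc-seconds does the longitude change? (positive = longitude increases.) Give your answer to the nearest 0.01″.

Δλ = 10.95″

sin φ = -0.081154, cos φ = 0.996702, sin λ = 0.958173, cos λ = -0.286188.
East component: ΔE = −sin λ·ΔX + cos λ·ΔY = −(0.958173)(-179) + (-0.286188)(-580) = 337.50 m.
1° of latitude spans 111300 m; at latitude φ, 1° of longitude spans that × cos φ = 110932.9 m, so Δλ = 337.50 / 110932.9 × 3600 = 10.953″.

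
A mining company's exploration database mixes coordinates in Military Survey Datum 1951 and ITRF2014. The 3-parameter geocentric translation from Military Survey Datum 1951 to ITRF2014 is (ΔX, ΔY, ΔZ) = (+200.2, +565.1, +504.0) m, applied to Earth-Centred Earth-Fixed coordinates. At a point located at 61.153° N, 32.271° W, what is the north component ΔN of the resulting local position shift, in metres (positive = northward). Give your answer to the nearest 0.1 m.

The local north axis is (−sin φ cos λ, −sin φ sin λ, cos φ), giving ΔN = -148.270 + 264.281 + 243.166 = 359.18 m.

ΔN = 359.2 m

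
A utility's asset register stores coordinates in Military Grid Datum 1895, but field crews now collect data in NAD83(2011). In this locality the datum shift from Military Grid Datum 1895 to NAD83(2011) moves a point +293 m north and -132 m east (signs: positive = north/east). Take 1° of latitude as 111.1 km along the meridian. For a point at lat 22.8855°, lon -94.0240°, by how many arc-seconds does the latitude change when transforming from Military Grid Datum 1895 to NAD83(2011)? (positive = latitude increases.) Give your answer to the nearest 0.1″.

1° of latitude = 111.1 km, so Δφ = 293.0 / 111100 = 0.0026373° = 9.494″.

Δφ = 9.5″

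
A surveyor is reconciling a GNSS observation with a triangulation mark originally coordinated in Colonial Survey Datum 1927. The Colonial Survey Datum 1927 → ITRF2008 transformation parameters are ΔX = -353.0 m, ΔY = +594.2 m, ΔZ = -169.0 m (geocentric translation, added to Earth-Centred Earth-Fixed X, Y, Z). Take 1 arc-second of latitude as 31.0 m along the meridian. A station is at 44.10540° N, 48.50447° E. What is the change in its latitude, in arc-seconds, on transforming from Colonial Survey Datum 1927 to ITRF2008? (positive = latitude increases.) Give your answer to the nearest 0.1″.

Δφ = -8.7″

sin φ = 0.695980, cos φ = 0.718061, sin λ = 0.749007, cos λ = 0.662562.
North component: ΔN = −sin φ cos λ·ΔX − sin φ sin λ·ΔY + cos φ·ΔZ = −(0.695980)(0.662562)(-353.0) − (0.695980)(0.749007)(594.2) + (0.718061)(-169.0) = -268.33 m.
1° of latitude spans 3600 × 31.00 = 111600 m, so Δφ = -268.33 / 111600 × 3600 = -8.656″.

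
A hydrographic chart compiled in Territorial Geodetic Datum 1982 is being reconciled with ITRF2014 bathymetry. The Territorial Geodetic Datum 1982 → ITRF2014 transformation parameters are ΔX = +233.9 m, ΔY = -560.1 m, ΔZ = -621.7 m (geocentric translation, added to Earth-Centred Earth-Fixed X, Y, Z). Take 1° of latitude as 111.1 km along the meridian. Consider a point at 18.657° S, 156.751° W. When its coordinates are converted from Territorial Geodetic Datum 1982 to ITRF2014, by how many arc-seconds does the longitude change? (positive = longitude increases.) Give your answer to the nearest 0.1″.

sin φ = -0.319902, cos φ = 0.947451, sin λ = -0.394728, cos λ = -0.918798.
East component: ΔE = −sin λ·ΔX + cos λ·ΔY = −(-0.394728)(233.9) + (-0.918798)(-560.1) = 606.95 m.
1° of latitude spans 111100 m; at latitude φ, 1° of longitude spans that × cos φ = 105261.8 m, so Δλ = 606.95 / 105261.8 × 3600 = 20.758″.

Δλ = 20.8″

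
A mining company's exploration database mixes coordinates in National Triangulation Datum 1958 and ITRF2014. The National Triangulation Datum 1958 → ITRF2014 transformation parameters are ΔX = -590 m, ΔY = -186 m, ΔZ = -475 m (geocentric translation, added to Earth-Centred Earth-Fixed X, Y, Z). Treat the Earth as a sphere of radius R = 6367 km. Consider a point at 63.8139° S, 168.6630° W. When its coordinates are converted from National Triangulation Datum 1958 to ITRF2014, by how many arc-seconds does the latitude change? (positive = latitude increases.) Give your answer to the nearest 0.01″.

Δφ = 11.09″

sin φ = -0.897365, cos φ = 0.441288, sin λ = -0.196579, cos λ = -0.980488.
North component: ΔN = −sin φ cos λ·ΔX − sin φ sin λ·ΔY + cos φ·ΔZ = −(-0.897365)(-0.980488)(-590) − (-0.897365)(-0.196579)(-186) + (0.441288)(-475) = 342.31 m.
1° of latitude spans πR/180 = 111125 m, so Δφ = 342.31 / 111125 × 3600 = 11.090″.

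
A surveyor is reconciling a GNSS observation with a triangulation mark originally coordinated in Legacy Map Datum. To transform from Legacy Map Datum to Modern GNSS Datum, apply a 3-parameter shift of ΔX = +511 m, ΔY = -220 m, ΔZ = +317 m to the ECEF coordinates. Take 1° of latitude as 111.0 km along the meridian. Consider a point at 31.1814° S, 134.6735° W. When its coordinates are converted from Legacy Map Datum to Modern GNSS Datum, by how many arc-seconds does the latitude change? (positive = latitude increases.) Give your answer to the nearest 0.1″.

Δφ = 5.4″

sin φ = -0.517749, cos φ = 0.855532, sin λ = -0.711125, cos λ = -0.703066.
North component: ΔN = −sin φ cos λ·ΔX − sin φ sin λ·ΔY + cos φ·ΔZ = −(-0.517749)(-0.703066)(511) − (-0.517749)(-0.711125)(-220) + (0.855532)(317) = 166.19 m.
1° of latitude spans 111000 m, so Δφ = 166.19 / 111000 × 3600 = 5.390″.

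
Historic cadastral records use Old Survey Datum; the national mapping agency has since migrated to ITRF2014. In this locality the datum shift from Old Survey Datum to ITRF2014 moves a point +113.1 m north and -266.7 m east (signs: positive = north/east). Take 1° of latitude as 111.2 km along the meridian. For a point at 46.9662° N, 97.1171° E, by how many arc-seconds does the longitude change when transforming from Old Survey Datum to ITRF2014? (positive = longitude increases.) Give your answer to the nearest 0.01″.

At latitude 46.9662°, cos φ = 0.682430.
1° of longitude at this latitude = 111.2 × cos φ = 75.89 km, so Δλ = -266.7 / 75886.2 = -0.0035145° = -12.652″.

Δλ = -12.65″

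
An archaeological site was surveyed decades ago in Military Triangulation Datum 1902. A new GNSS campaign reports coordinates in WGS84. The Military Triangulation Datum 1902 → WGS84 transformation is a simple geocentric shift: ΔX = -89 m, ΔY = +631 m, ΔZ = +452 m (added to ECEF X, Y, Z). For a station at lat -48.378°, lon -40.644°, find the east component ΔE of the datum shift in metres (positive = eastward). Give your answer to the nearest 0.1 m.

At φ = -48.378°, λ = -40.644°: sin φ = -0.747543, cos φ = 0.664213, sin λ = -0.651357, cos λ = 0.758771.
ΔE = −sin λ·ΔX + cos λ·ΔY = −(-0.651357)·(-89) + (0.758771)·(631) = 420.81 m.

ΔE = 420.8 m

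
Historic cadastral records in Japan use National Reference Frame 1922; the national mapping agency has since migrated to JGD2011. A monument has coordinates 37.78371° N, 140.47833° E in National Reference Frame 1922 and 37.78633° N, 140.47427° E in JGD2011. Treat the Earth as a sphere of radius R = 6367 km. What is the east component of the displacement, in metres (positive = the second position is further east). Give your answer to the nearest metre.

ΔE = -357 m

Δφ = 37.78633° − 37.78371° = +0.00262°; Δλ = 140.47427° − 140.47833° = -0.00406°.
1° along a meridian = πR/180 = 111125 m.
ΔN = Δφ × 111125 = 291.1 m; ΔE = Δλ × 111125 × cos(37.78371°) = -0.00406 × 111125 × 0.790329 = -356.6 m.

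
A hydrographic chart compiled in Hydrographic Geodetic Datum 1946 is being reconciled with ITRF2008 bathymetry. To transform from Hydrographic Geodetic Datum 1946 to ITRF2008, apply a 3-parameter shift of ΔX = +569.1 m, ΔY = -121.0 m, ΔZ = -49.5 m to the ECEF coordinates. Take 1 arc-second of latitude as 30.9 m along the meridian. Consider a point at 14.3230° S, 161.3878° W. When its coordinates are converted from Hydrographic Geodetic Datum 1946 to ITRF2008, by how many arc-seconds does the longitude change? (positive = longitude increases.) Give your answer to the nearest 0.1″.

sin φ = -0.247388, cos φ = 0.968917, sin λ = -0.319161, cos λ = -0.947700.
East component: ΔE = −sin λ·ΔX + cos λ·ΔY = −(-0.319161)(569.1) + (-0.947700)(-121.0) = 296.31 m.
1° of latitude spans 3600 × 30.90 = 111240 m; at latitude φ, 1° of longitude spans that × cos φ = 107782.3 m, so Δλ = 296.31 / 107782.3 × 3600 = 9.897″.

Δλ = 9.9″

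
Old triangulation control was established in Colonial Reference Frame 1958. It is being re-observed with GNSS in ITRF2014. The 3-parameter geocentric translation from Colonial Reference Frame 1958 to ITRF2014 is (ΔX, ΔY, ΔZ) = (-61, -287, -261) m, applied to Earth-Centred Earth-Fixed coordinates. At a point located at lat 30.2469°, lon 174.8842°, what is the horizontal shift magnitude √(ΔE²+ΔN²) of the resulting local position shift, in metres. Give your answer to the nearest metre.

379 m

At φ = 30.2469°, λ = 174.8842°: sin φ = 0.503727, cos φ = 0.863863, sin λ = 0.089169, cos λ = -0.996017.
ΔE = −sin λ·ΔX + cos λ·ΔY = −(0.089169)·(-61) + (-0.996017)·(-287) = 291.30 m.
ΔN = −sin φ cos λ·ΔX − sin φ sin λ·ΔY + cos φ·ΔZ = −(0.503727)(-0.996017)(-61) − (0.503727)(0.089169)(-287) + (0.863863)(-261) = -243.18 m.
Horizontal magnitude = √(ΔE² + ΔN²) = √(291.30² + (-243.18)²) = 379.46 m.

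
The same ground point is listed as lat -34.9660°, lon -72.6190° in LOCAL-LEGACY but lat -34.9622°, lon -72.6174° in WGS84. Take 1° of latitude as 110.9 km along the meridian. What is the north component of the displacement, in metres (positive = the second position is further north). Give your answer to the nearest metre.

Δφ = -34.9622° − -34.9660° = +0.0038°; Δλ = -72.6174° − -72.6190° = +0.0016°.
ΔN = Δφ × 110900 = 421.4 m; ΔE = Δλ × 110900 × cos(-34.9660°) = +0.0016 × 110900 × 0.819492 = 145.4 m.

ΔN = 421 m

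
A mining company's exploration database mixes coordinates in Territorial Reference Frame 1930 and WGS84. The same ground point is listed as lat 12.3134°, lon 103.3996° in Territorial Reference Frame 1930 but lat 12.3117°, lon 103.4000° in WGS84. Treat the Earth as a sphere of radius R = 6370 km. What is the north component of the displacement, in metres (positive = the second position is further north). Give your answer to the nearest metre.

ΔN = -189 m

Δφ = 12.3117° − 12.3134° = -0.0017°; Δλ = 103.4000° − 103.3996° = +0.0004°.
1° along a meridian = πR/180 = 111177 m.
ΔN = Δφ × 111177 = -189.0 m; ΔE = Δλ × 111177 × cos(12.3134°) = +0.0004 × 111177 × 0.976996 = 43.4 m.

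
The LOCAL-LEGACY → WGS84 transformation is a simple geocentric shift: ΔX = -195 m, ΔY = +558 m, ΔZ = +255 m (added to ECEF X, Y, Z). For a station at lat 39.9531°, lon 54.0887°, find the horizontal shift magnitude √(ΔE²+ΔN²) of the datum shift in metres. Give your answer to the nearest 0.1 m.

485.7 m

At φ = 39.9531°, λ = 54.0887°: sin φ = 0.642160, cos φ = 0.766570, sin λ = 0.809926, cos λ = 0.586532.
ΔE = −sin λ·ΔX + cos λ·ΔY = −(0.809926)·(-195) + (0.586532)·(558) = 485.22 m.
ΔN = −sin φ cos λ·ΔX − sin φ sin λ·ΔY + cos φ·ΔZ = −(0.642160)(0.586532)(-195) − (0.642160)(0.809926)(558) + (0.766570)(255) = -21.30 m.
Horizontal magnitude = √(ΔE² + ΔN²) = √(485.22² + (-21.30)²) = 485.69 m.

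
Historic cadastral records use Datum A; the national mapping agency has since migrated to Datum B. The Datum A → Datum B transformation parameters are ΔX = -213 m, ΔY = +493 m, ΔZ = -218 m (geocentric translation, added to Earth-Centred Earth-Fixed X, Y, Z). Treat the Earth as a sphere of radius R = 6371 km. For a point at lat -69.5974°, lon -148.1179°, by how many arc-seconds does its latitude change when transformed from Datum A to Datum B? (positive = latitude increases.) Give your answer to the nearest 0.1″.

Δφ = -4.9″

sin φ = -0.937266, cos φ = 0.348615, sin λ = -0.528173, cos λ = -0.849137.
North component: ΔN = −sin φ cos λ·ΔX − sin φ sin λ·ΔY + cos φ·ΔZ = −(-0.937266)(-0.849137)(-213) − (-0.937266)(-0.528173)(493) + (0.348615)(-218) = -150.53 m.
1° of latitude spans πR/180 = 111195 m, so Δφ = -150.53 / 111195 × 3600 = -4.874″.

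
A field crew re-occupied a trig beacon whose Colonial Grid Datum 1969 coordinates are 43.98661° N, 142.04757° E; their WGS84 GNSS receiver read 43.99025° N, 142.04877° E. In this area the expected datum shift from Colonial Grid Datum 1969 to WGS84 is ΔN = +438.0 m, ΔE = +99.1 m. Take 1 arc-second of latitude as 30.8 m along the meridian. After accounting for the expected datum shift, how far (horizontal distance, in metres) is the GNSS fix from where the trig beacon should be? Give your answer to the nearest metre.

Observed coordinate differences: Δφ = +0.00364°, Δλ = +0.00120°.
Converting to metres (1° lat = 110880 m, cos φ = 0.719502): observed ΔN = 403.6 m, observed ΔE = 95.7 m.
Subtracting the expected shift leaves a residual of 403.6 − (438.0) = -34.4 m north and 95.7 − (99.1) = -3.4 m east.
Residual distance = √((-34.4)² + (-3.4)²) = 34.6 m.

35 m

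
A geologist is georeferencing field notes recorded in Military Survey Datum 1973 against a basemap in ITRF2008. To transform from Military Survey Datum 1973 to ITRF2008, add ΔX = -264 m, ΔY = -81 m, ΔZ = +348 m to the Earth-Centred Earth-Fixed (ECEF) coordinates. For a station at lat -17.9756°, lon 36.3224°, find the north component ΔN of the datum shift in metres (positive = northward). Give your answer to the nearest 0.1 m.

ΔN = 250.6 m

The local north axis is (−sin φ cos λ, −sin φ sin λ, cos φ), giving ΔN = -65.643 − 14.807 + 331.013 = 250.56 m.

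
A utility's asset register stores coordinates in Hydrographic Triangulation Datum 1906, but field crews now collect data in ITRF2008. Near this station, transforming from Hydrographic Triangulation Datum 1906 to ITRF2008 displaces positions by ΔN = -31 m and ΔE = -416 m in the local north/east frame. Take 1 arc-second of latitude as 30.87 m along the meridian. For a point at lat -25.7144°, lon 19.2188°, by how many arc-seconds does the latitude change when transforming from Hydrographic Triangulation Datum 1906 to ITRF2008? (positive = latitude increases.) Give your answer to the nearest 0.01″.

1″ of latitude = 30.87 m, so Δφ = -31.0 / 30.87 = -1.004″.

Δφ = -1.00″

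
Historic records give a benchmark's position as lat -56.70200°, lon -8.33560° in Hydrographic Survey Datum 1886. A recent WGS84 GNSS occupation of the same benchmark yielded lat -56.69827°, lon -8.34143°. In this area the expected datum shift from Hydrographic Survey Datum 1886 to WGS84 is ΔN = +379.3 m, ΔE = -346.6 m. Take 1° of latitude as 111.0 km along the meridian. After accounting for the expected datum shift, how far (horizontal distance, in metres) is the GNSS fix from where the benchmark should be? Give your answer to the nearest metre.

Observed coordinate differences: Δφ = +0.00373°, Δλ = -0.00583°.
Converting to metres (1° lat = 111000 m, cos φ = 0.548994): observed ΔN = 414.0 m, observed ΔE = -355.3 m.
Subtracting the expected shift leaves a residual of 414.0 − (379.3) = 34.7 m north and -355.3 − (-346.6) = -8.7 m east.
Residual distance = √(34.7² + (-8.7)²) = 35.8 m.

36 m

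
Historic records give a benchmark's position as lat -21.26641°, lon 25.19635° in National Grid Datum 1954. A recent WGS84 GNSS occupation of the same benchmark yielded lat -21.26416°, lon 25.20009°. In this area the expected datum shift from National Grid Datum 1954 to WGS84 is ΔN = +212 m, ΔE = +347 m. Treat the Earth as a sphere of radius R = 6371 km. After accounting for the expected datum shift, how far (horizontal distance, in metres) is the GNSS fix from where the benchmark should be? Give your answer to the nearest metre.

Observed coordinate differences: Δφ = +0.00225°, Δλ = +0.00374°.
Converting to metres (1° lat = 111195 m, cos φ = 0.931904): observed ΔN = 250.2 m, observed ΔE = 387.6 m.
Subtracting the expected shift leaves a residual of 250.2 − (212) = 38.2 m north and 387.6 − (347) = 40.6 m east.
Residual distance = √(38.2² + 40.6²) = 55.7 m.

56 m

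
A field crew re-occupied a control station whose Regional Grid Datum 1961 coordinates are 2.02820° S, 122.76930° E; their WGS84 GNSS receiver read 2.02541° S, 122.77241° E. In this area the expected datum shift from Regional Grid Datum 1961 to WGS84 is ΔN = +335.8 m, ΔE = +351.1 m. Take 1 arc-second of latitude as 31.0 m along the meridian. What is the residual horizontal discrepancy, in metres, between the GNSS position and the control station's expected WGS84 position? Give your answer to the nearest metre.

Observed coordinate differences: Δφ = +0.00279°, Δλ = +0.00311°.
Converting to metres (1° lat = 111600 m, cos φ = 0.999374): observed ΔN = 311.4 m, observed ΔE = 346.9 m.
Subtracting the expected shift leaves a residual of 311.4 − (335.8) = -24.4 m north and 346.9 − (351.1) = -4.2 m east.
Residual distance = √((-24.4)² + (-4.2)²) = 24.8 m.

25 m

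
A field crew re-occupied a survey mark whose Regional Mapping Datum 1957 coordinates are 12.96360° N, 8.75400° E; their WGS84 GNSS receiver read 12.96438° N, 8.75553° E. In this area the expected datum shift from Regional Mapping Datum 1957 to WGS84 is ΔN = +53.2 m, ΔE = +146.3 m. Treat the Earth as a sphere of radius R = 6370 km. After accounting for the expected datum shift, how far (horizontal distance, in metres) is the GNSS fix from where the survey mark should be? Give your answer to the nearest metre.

Observed coordinate differences: Δφ = +0.00078°, Δλ = +0.00153°.
Converting to metres (1° lat = 111177 m, cos φ = 0.974513): observed ΔN = 86.7 m, observed ΔE = 165.8 m.
Subtracting the expected shift leaves a residual of 86.7 − (53.2) = 33.5 m north and 165.8 − (146.3) = 19.5 m east.
Residual distance = √(33.5² + 19.5²) = 38.8 m.

39 m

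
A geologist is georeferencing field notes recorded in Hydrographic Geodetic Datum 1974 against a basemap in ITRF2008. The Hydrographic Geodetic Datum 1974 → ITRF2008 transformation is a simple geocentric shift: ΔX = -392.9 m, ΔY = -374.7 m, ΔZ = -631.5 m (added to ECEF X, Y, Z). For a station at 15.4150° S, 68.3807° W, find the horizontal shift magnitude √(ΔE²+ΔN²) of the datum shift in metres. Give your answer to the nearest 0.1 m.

At φ = -15.4150°, λ = -68.3807°: sin φ = -0.265809, cos φ = 0.964026, sin λ = -0.929652, cos λ = 0.368438.
ΔE = −sin λ·ΔX + cos λ·ΔY = −(-0.929652)·(-392.9) + (0.368438)·(-374.7) = -503.31 m.
ΔN = −sin φ cos λ·ΔX − sin φ sin λ·ΔY + cos φ·ΔZ = −(-0.265809)(0.368438)(-392.9) − (-0.265809)(-0.929652)(-374.7) + (0.964026)(-631.5) = -554.67 m.
Horizontal magnitude = √(ΔE² + ΔN²) = √((-503.31)² + (-554.67)²) = 748.99 m.

749.0 m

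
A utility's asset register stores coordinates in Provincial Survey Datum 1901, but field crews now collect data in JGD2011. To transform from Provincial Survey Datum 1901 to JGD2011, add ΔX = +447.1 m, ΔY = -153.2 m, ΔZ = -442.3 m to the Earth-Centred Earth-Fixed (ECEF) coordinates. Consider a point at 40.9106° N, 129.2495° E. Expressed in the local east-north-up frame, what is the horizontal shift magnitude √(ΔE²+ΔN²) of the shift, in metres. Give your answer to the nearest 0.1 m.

259.3 m

The local east axis at (φ, λ) is (−sin λ, cos λ, 0), so ΔE = −sin(129.2495°)·447.1 + cos(129.2495°)·(-153.2) = -249.30 m.
The local north axis is (−sin φ cos λ, −sin φ sin λ, cos φ), giving ΔN = 185.252 + 77.694 − 334.260 = -71.31 m.
Horizontal magnitude = √(ΔE² + ΔN²) = √((-249.30)² + (-71.31)²) = 259.30 m.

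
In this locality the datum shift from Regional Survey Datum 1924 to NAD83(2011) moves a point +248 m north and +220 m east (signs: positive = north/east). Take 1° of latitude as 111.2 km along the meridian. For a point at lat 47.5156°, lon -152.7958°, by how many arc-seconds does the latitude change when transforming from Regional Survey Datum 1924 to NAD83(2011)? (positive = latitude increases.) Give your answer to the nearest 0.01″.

Δφ = 8.03″

1° of latitude = 111.2 km, so Δφ = 248.0 / 111200 = 0.0022302° = 8.029″.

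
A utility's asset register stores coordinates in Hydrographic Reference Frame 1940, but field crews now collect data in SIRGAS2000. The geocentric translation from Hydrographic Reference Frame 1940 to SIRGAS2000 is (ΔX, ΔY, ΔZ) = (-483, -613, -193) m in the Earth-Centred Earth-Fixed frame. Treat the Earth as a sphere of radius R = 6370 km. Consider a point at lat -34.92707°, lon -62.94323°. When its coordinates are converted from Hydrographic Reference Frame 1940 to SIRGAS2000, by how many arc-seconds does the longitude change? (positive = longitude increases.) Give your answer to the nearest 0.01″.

Δλ = -28.00″

sin φ = -0.572533, cos φ = 0.819881, sin λ = -0.890556, cos λ = 0.454873.
East component: ΔE = −sin λ·ΔX + cos λ·ΔY = −(-0.890556)(-483) + (0.454873)(-613) = -708.98 m.
1° of latitude spans πR/180 = 111177 m; at latitude φ, 1° of longitude spans that × cos φ = 91152.4 m, so Δλ = -708.98 / 91152.4 × 3600 = -28.001″.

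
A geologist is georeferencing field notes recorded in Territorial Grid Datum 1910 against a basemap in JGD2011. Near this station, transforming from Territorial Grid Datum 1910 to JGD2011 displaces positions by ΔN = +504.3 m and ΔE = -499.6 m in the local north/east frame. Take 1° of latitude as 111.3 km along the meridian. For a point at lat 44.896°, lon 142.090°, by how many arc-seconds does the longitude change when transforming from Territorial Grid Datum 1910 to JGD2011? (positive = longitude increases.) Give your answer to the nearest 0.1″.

At latitude 44.896°, cos φ = 0.708389.
1° of longitude at this latitude = 111.3 × cos φ = 78.84 km, so Δλ = -499.6 / 78843.7 = -0.0063366° = -22.812″.

Δλ = -22.8″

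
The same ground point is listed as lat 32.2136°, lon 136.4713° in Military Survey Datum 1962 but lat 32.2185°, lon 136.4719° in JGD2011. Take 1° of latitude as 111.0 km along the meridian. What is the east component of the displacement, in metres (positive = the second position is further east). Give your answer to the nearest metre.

ΔE = 56 m

Δφ = 32.2185° − 32.2136° = +0.0049°; Δλ = 136.4719° − 136.4713° = +0.0006°.
ΔN = Δφ × 111000 = 543.9 m; ΔE = Δλ × 111000 × cos(32.2136°) = +0.0006 × 111000 × 0.846067 = 56.3 m.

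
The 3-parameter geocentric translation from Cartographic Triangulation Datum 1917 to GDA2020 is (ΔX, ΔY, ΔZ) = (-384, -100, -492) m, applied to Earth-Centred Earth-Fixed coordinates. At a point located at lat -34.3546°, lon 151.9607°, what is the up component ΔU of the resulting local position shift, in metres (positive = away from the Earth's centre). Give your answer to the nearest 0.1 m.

ΔU = 518.6 m

At φ = -34.3546°, λ = 151.9607°: sin φ = -0.564313, cos φ = 0.825561, sin λ = 0.470077, cos λ = -0.882625.
ΔU = cos φ cos λ·ΔX + cos φ sin λ·ΔY + sin φ·ΔZ = (0.825561)(-0.882625)(-384) + (0.825561)(0.470077)(-100) + (-0.564313)(-492) = 518.64 m.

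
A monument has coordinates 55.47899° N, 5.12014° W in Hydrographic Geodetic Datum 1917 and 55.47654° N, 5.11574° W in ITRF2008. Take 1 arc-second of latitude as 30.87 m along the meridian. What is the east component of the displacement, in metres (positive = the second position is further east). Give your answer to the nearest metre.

Δφ = 55.47654° − 55.47899° = -0.00245°; Δλ = -5.11574° − -5.12014° = +0.00440°.
1° of latitude = 3600 × 30.87 = 111132 m.
ΔN = Δφ × 111132 = -272.3 m; ΔE = Δλ × 111132 × cos(55.47899°) = +0.00440 × 111132 × 0.566708 = 277.1 m.

ΔE = 277 m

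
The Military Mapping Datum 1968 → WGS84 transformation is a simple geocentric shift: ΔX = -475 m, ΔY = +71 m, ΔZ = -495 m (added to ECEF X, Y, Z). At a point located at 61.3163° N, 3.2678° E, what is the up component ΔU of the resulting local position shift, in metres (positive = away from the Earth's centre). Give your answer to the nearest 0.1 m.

ΔU = -659.9 m

At φ = 61.3163°, λ = 3.2678°: sin φ = 0.877283, cos φ = 0.479974, sin λ = 0.057003, cos λ = 0.998374.
ΔU = cos φ cos λ·ΔX + cos φ sin λ·ΔY + sin φ·ΔZ = (0.479974)(0.998374)(-475) + (0.479974)(0.057003)(71) + (0.877283)(-495) = -659.93 m.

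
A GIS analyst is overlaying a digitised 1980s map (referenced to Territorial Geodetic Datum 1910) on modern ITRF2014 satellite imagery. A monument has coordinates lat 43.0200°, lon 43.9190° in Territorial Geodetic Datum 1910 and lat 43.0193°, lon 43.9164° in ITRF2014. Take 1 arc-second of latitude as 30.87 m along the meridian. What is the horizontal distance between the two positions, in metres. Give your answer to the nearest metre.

225 m

Δφ = 43.0193° − 43.0200° = -0.0007°; Δλ = 43.9164° − 43.9190° = -0.0026°.
1° of latitude = 3600 × 30.87 = 111132 m.
ΔN = Δφ × 111132 = -77.8 m; ΔE = Δλ × 111132 × cos(43.0200°) = -0.0026 × 111132 × 0.731116 = -211.3 m.
Distance = √(ΔE² + ΔN²) = √((-211.3)² + (-77.8)²) = 225.1 m.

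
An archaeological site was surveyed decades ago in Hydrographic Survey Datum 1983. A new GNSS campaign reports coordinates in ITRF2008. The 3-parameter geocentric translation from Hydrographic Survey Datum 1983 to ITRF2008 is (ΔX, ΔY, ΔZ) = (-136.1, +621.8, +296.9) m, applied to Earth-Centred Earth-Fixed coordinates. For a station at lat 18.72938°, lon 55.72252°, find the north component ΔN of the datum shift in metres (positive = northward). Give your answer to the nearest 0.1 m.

The local north axis is (−sin φ cos λ, −sin φ sin λ, cos φ), giving ΔN = 24.613 − 164.982 + 281.178 = 140.81 m.

ΔN = 140.8 m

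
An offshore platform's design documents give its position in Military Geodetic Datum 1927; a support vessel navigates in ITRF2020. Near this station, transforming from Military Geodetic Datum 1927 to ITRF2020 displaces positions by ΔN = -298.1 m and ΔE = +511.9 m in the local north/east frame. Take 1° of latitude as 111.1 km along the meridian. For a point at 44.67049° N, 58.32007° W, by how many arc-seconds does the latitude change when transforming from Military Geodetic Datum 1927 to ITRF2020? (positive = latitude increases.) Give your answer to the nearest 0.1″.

Δφ = -9.7″

1° of latitude = 111.1 km, so Δφ = -298.1 / 111100 = -0.0026832° = -9.659″.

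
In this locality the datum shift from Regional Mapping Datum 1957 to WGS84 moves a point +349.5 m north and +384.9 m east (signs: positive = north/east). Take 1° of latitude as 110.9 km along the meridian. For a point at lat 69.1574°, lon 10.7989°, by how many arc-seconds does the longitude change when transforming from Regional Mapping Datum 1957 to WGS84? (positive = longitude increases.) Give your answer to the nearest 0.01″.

Δλ = 35.12″

At latitude 69.1574°, cos φ = 0.355802.
1° of longitude at this latitude = 110.9 × cos φ = 39.46 km, so Δλ = 384.9 / 39458.4 = 0.0097546° = 35.116″.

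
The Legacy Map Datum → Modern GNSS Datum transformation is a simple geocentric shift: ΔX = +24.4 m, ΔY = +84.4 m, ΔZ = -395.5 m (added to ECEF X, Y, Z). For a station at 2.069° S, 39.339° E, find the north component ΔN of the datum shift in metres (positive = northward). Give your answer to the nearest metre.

At φ = -2.069°, λ = 39.339°: sin φ = -0.036103, cos φ = 0.999348, sin λ = 0.633907, cos λ = 0.773409.
ΔN = −sin φ cos λ·ΔX − sin φ sin λ·ΔY + cos φ·ΔZ = −(-0.036103)(0.773409)(24.4) − (-0.036103)(0.633907)(84.4) + (0.999348)(-395.5) = -392.63 m.

ΔN = -393 m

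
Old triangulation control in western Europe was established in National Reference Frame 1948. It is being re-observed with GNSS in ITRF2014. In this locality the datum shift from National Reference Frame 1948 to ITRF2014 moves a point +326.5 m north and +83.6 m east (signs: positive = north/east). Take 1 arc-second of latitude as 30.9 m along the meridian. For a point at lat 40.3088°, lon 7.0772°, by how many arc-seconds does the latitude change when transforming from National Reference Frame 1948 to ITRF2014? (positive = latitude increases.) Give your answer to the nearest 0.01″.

1″ of latitude = 30.90 m, so Δφ = 326.5 / 30.90 = 10.566″.

Δφ = 10.57″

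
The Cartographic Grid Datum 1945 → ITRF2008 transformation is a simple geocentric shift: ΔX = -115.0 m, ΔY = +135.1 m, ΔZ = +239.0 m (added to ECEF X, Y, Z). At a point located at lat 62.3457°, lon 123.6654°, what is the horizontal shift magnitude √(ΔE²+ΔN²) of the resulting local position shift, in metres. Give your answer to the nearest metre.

50 m

At φ = 62.3457°, λ = 123.6654°: sin φ = 0.885764, cos φ = 0.464136, sin λ = 0.832289, cos λ = -0.554342.
ΔE = −sin λ·ΔX + cos λ·ΔY = −(0.832289)·(-115.0) + (-0.554342)·(135.1) = 20.82 m.
ΔN = −sin φ cos λ·ΔX − sin φ sin λ·ΔY + cos φ·ΔZ = −(0.885764)(-0.554342)(-115.0) − (0.885764)(0.832289)(135.1) + (0.464136)(239.0) = -45.14 m.
Horizontal magnitude = √(ΔE² + ΔN²) = √(20.82² + (-45.14)²) = 49.71 m.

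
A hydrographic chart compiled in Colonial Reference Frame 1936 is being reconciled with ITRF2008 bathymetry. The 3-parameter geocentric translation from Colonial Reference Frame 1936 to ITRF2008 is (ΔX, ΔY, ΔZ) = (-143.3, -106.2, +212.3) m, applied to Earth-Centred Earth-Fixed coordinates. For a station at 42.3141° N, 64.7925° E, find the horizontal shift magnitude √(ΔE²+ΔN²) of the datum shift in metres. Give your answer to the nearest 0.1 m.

276.0 m

At φ = 42.3141°, λ = 64.7925°: sin φ = 0.673195, cos φ = 0.739465, sin λ = 0.904771, cos λ = 0.425898.
ΔE = −sin λ·ΔX + cos λ·ΔY = −(0.904771)·(-143.3) + (0.425898)·(-106.2) = 84.42 m.
ΔN = −sin φ cos λ·ΔX − sin φ sin λ·ΔY + cos φ·ΔZ = −(0.673195)(0.425898)(-143.3) − (0.673195)(0.904771)(-106.2) + (0.739465)(212.3) = 262.76 m.
Horizontal magnitude = √(ΔE² + ΔN²) = √(84.42² + 262.76²) = 275.99 m.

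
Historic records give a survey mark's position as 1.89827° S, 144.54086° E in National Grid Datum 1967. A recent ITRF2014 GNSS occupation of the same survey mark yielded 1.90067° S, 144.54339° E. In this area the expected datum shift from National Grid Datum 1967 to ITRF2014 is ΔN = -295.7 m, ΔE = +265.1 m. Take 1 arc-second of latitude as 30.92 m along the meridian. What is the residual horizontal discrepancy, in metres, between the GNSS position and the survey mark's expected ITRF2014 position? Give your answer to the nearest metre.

Observed coordinate differences: Δφ = -0.00240°, Δλ = +0.00253°.
Converting to metres (1° lat = 111312 m, cos φ = 0.999451): observed ΔN = -267.1 m, observed ΔE = 281.5 m.
Subtracting the expected shift leaves a residual of -267.1 − (-295.7) = 28.6 m north and 281.5 − (265.1) = 16.4 m east.
Residual distance = √(28.6² + 16.4²) = 32.9 m.

33 m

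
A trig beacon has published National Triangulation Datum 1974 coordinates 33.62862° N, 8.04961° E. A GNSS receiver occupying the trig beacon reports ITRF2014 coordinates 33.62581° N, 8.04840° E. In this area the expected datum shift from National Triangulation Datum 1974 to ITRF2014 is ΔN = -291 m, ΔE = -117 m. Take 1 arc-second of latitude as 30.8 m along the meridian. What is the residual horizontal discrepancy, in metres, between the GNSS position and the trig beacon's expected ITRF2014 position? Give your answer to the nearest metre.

Observed coordinate differences: Δφ = -0.00281°, Δλ = -0.00121°.
Converting to metres (1° lat = 110880 m, cos φ = 0.832645): observed ΔN = -311.6 m, observed ΔE = -111.7 m.
Subtracting the expected shift leaves a residual of -311.6 − (-291) = -20.6 m north and -111.7 − (-117) = 5.3 m east.
Residual distance = √((-20.6)² + 5.3²) = 21.2 m.

21 m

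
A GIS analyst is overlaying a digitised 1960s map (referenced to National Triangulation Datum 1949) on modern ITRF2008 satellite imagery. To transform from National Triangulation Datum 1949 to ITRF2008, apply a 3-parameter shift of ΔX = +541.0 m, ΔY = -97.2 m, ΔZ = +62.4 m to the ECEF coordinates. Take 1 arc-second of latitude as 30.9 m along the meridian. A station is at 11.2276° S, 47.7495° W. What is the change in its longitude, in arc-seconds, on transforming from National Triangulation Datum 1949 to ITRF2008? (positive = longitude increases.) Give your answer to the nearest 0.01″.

sin φ = -0.194707, cos φ = 0.980861, sin λ = -0.740212, cos λ = 0.672373.
East component: ΔE = −sin λ·ΔX + cos λ·ΔY = −(-0.740212)(541.0) + (0.672373)(-97.2) = 335.10 m.
1° of latitude spans 3600 × 30.90 = 111240 m; at latitude φ, 1° of longitude spans that × cos φ = 109111.0 m, so Δλ = 335.10 / 109111.0 × 3600 = 11.056″.

Δλ = 11.06″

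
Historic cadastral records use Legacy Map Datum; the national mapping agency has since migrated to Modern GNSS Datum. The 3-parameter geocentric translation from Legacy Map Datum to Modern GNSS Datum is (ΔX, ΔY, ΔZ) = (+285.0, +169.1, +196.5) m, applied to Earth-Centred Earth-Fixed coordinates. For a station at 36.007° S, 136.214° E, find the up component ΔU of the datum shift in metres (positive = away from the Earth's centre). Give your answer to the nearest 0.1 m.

ΔU = -187.3 m

At φ = -36.007°, λ = 136.214°: sin φ = -0.587884, cos φ = 0.808945, sin λ = 0.691967, cos λ = -0.721929.
ΔU = cos φ cos λ·ΔX + cos φ sin λ·ΔY + sin φ·ΔZ = (0.808945)(-0.721929)(285.0) + (0.808945)(0.691967)(169.1) + (-0.587884)(196.5) = -187.30 m.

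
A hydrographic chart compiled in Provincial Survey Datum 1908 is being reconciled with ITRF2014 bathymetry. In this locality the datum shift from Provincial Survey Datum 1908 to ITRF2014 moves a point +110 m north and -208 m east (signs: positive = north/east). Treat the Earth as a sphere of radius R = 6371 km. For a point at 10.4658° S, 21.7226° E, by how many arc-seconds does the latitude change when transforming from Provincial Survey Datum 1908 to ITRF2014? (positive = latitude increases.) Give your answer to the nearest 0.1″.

On a sphere of radius R, 1 rad of latitude = R, so Δφ = ΔN / R = 110.0 / 6371000 = 1.7266e-05 rad = 3.561″.

Δφ = 3.6″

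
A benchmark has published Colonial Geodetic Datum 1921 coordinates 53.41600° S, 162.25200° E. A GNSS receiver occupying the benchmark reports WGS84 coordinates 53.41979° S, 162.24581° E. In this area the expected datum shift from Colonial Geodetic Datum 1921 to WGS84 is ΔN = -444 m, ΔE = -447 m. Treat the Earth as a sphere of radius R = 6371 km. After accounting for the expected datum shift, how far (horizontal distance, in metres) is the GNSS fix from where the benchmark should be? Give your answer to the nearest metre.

Observed coordinate differences: Δφ = -0.00379°, Δλ = -0.00619°.
Converting to metres (1° lat = 111195 m, cos φ = 0.596001): observed ΔN = -421.4 m, observed ΔE = -410.2 m.
Subtracting the expected shift leaves a residual of -421.4 − (-444) = 22.6 m north and -410.2 − (-447) = 36.8 m east.
Residual distance = √(22.6² + 36.8²) = 43.1 m.

43 m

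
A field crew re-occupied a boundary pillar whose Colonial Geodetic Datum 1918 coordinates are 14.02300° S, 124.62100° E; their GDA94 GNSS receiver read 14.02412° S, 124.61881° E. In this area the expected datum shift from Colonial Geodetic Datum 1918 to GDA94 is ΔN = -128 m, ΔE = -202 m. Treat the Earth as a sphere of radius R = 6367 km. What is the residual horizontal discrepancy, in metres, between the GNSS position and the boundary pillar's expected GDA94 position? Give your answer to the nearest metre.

34 m

Observed coordinate differences: Δφ = -0.00112°, Δλ = -0.00219°.
Converting to metres (1° lat = 111125 m, cos φ = 0.970199): observed ΔN = -124.5 m, observed ΔE = -236.1 m.
Subtracting the expected shift leaves a residual of -124.5 − (-128) = 3.5 m north and -236.1 − (-202) = -34.1 m east.
Residual distance = √(3.5² + (-34.1)²) = 34.3 m.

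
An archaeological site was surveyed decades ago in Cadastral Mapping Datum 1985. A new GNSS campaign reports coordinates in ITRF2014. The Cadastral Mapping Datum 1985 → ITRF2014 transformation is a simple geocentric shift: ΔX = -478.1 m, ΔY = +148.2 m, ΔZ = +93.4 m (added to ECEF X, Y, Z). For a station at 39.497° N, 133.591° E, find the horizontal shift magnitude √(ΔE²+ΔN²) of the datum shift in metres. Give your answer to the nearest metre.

319 m

The local east axis at (φ, λ) is (−sin λ, cos λ, 0), so ΔE = −sin(133.591°)·(-478.1) + cos(133.591°)·148.2 = 244.09 m.
The local north axis is (−sin φ cos λ, −sin φ sin λ, cos φ), giving ΔN = -209.672 − 68.271 + 72.073 = -205.87 m.
Horizontal magnitude = √(ΔE² + ΔN²) = √(244.09² + (-205.87)²) = 319.32 m.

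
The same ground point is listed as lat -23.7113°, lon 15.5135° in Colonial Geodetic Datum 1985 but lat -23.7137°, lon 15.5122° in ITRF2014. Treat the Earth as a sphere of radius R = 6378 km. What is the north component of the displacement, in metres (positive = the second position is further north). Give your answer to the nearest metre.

ΔN = -267 m

Δφ = -23.7137° − -23.7113° = -0.0024°; Δλ = 15.5122° − 15.5135° = -0.0013°.
1° along a meridian = πR/180 = 111317 m.
ΔN = Δφ × 111317 = -267.2 m; ΔE = Δλ × 111317 × cos(-23.7113°) = -0.0013 × 111317 × 0.915583 = -132.5 m.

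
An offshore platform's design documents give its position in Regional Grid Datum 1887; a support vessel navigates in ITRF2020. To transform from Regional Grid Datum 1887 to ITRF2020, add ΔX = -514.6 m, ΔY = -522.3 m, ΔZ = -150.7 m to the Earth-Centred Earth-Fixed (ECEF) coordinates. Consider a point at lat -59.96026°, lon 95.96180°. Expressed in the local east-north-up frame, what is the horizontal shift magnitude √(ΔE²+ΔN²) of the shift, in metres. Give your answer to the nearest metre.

741 m

At φ = -59.96026°, λ = 95.96180°: sin φ = -0.865678, cos φ = 0.500601, sin λ = 0.994591, cos λ = -0.103865.
ΔE = −sin λ·ΔX + cos λ·ΔY = −(0.994591)·(-514.6) + (-0.103865)·(-522.3) = 566.07 m.
ΔN = −sin φ cos λ·ΔX − sin φ sin λ·ΔY + cos φ·ΔZ = −(-0.865678)(-0.103865)(-514.6) − (-0.865678)(0.994591)(-522.3) + (0.500601)(-150.7) = -478.87 m.
Horizontal magnitude = √(ΔE² + ΔN²) = √(566.07² + (-478.87)²) = 741.45 m.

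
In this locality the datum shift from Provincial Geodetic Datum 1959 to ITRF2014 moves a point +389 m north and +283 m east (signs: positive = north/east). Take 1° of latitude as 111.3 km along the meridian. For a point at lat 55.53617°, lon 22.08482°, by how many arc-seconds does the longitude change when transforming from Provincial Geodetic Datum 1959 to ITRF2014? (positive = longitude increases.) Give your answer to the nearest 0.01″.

Δλ = 16.18″

At latitude 55.53617°, cos φ = 0.565886.
1° of longitude at this latitude = 111.3 × cos φ = 62.98 km, so Δλ = 283.0 / 62983.1 = 0.0044933° = 16.176″.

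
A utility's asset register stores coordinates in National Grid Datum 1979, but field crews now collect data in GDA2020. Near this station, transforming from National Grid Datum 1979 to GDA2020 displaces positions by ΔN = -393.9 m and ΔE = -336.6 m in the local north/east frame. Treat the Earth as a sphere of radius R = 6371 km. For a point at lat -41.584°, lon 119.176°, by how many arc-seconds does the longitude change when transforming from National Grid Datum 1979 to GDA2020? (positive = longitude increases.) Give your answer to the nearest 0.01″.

Δλ = -14.57″

At latitude -41.584°, cos φ = 0.747983.
One radian of longitude at latitude φ spans R cos φ, so Δλ = ΔE / (R cos φ) = -336.6 / (6371000 × 0.747983) = -7.0634e-05 rad = -14.569″.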